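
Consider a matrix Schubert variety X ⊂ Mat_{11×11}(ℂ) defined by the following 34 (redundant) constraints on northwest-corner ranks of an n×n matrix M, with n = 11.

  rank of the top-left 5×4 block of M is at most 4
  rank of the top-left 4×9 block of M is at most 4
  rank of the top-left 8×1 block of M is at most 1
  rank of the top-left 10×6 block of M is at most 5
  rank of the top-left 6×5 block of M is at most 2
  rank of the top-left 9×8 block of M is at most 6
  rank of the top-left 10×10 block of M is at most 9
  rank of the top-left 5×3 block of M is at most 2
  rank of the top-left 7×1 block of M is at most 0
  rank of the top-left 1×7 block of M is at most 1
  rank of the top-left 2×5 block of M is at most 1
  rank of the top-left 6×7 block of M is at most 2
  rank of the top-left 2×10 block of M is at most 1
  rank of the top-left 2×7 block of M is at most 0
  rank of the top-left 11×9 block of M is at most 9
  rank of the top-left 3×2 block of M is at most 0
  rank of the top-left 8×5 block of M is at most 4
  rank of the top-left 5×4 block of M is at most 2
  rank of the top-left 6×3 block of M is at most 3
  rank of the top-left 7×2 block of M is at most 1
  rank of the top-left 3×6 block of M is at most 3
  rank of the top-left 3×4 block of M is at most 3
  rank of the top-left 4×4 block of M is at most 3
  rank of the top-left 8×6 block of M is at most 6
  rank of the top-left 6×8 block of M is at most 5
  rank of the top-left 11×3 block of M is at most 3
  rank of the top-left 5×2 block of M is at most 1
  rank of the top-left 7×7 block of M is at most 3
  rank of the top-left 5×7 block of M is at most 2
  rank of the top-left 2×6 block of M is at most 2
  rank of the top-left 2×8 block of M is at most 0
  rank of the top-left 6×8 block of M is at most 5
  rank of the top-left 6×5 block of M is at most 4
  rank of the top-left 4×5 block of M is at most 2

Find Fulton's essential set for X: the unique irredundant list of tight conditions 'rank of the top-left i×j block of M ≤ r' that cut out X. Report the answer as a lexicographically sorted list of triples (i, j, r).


The tightest implied rank at each (i,j), from the 34 conditions:

  row 1: 0 0 0 0 0 0 0 0 1 1 1
  row 2: 0 0 0 0 0 0 0 0 1 1 2
  row 3: 0 0 1 1 1 1 1 1 2 2 3
  row 4: 0 1 2 2 2 2 2 2 3 3 4
  row 5: 0 1 2 2 2 2 2 3 4 4 5
  row 6: 0 1 2 2 2 2 2 3 4 5 6
  row 7: 0 1 2 3 3 3 3 4 5 6 7
  row 8: 1 2 3 4 4 4 4 5 6 7 8
  row 9: 1 2 3 4 5 5 5 6 7 8 9
  row 10: 1 2 3 4 5 5 6 7 8 9 10
  row 11: 1 2 3 4 5 6 7 8 9 10 11

reading off 1-entries of Δ²R: w = (9, 11, 3, 2, 8, 10, 4, 1, 5, 7, 6).

6 SE-corners of the 32-cell Rothe diagram give Ess(w):

[(2, 8, 0), (2, 10, 1), (3, 2, 0), (6, 7, 2), (7, 1, 0), (10, 6, 5)]


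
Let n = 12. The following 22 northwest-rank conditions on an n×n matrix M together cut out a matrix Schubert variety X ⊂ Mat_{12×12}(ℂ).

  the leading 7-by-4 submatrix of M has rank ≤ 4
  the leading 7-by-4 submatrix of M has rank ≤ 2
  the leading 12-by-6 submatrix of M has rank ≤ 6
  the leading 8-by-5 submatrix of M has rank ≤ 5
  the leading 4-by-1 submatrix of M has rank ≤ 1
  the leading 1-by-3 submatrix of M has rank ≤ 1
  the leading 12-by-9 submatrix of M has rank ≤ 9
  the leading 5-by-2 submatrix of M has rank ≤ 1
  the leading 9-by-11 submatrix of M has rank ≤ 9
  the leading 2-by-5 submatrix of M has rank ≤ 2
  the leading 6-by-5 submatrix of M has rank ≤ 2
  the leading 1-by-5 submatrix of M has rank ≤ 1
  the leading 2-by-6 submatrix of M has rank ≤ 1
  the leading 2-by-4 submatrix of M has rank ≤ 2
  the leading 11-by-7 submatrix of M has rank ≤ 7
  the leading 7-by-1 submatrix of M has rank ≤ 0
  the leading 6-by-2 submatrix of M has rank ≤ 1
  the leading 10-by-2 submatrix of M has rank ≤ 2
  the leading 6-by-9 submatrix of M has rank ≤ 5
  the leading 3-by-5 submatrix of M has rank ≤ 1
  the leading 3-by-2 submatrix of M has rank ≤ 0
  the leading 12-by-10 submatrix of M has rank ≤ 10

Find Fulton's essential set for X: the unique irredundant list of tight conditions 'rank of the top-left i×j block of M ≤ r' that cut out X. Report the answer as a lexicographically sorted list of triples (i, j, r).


Reconstructing r_w from the 22 given conditions:

  0  0  1  1  1  1  1  1  1  1  1  1
  0  0  1  1  1  1  2  2  2  2  2  2
  0  0  1  1  1  2  3  3  3  3  3  3
  0  1  2  2  2  3  4  4  4  4  4  4
  0  1  2  2  2  3  4  5  5  5  5  5
  0  1  2  2  2  3  4  5  5  6  6  6
  0  1  2  2  3  4  5  6  6  7  7  7
  1  2  3  3  4  5  6  7  7  8  8  8
  1  2  3  4  5  6  7  8  8  9  9  9
  1  2  3  4  5  6  7  8  9  10  10  10
  1  2  3  4  5  6  7  8  9  10  11  11
  1  2  3  4  5  6  7  8  9  10  11  12

the unique w with this rank table is (3, 7, 6, 2, 8, 10, 5, 1, 4, 9, 11, 12).

ℓ(w)=21; the 7 essential cells (i,j,r):

[(2, 6, 1), (3, 2, 0), (3, 5, 1), (6, 5, 2), (6, 9, 5), (7, 1, 0), (7, 4, 2)]


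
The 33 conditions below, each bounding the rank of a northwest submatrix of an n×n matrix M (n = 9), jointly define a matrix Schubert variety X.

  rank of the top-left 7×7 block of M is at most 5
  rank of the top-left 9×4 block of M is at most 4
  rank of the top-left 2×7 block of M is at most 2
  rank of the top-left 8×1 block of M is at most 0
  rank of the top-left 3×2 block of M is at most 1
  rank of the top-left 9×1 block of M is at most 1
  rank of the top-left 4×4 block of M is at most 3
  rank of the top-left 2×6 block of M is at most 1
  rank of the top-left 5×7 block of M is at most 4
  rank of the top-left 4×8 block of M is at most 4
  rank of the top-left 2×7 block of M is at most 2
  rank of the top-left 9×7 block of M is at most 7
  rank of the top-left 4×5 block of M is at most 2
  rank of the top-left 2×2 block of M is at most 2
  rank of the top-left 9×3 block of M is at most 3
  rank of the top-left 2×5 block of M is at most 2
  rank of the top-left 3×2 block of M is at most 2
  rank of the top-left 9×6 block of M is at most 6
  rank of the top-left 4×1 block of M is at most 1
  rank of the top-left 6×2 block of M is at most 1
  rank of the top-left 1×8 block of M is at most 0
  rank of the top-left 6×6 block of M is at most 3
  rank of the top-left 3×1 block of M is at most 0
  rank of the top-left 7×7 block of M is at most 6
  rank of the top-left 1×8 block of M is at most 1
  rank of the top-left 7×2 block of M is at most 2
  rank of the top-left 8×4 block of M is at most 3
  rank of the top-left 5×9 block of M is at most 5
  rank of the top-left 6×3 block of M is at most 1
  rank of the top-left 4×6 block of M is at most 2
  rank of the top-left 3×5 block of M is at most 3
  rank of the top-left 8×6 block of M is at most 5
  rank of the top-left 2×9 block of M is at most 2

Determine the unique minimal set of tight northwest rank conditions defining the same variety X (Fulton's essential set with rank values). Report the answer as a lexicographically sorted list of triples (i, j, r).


Reconstructing r_w from the 33 given conditions:

  row 1: 0 0 0 0 0 0 0 0 1
  row 2: 0 1 1 1 1 1 1 1 2
  row 3: 0 1 1 2 2 2 2 2 3
  row 4: 0 1 1 2 2 2 3 3 4
  row 5: 0 1 1 2 3 3 4 4 5
  row 6: 0 1 1 2 3 3 4 5 6
  row 7: 0 1 2 3 4 4 5 6 7
  row 8: 0 1 2 3 4 5 6 7 8
  row 9: 1 2 3 4 5 6 7 8 9

hence w(1..9) = (9, 2, 4, 7, 5, 8, 3, 6, 1).

ℓ(w)=22; the 5 essential cells (i,j,r):

[(1, 8, 0), (4, 6, 2), (6, 3, 1), (6, 6, 3), (8, 1, 0)]


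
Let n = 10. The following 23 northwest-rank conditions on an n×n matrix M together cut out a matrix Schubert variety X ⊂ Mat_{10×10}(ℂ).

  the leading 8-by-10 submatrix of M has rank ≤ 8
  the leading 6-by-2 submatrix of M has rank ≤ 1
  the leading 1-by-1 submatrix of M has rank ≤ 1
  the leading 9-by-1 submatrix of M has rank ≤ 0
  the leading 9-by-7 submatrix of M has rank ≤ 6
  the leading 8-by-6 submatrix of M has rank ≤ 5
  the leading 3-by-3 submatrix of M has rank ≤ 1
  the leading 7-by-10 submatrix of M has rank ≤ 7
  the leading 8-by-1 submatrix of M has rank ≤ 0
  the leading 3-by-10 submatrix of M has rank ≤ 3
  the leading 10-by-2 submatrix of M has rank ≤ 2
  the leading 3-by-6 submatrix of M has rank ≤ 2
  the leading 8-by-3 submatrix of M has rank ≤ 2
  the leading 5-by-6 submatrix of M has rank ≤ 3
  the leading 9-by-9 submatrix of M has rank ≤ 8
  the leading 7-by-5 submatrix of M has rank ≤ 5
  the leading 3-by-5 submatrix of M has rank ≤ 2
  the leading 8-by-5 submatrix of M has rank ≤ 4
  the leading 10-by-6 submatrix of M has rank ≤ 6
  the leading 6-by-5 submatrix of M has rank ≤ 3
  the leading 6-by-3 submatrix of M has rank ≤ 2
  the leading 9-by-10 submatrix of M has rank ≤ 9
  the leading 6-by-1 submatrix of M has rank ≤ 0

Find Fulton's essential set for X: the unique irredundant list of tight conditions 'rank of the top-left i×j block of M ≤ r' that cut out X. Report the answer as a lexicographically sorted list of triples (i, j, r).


Reconstructing r_w from the 23 given conditions:

  row 1: 0 | 1 | 1 | 1 | 1 | 1 | 1 | 1 | 1 | 1
  row 2: 0 | 1 | 1 | 2 | 2 | 2 | 2 | 2 | 2 | 2
  row 3: 0 | 1 | 1 | 2 | 2 | 2 | 3 | 3 | 3 | 3
  row 4: 0 | 1 | 2 | 3 | 3 | 3 | 4 | 4 | 4 | 4
  row 5: 0 | 1 | 2 | 3 | 3 | 3 | 4 | 5 | 5 | 5
  row 6: 0 | 1 | 2 | 3 | 3 | 4 | 5 | 6 | 6 | 6
  row 7: 0 | 1 | 2 | 3 | 4 | 5 | 6 | 7 | 7 | 7
  row 8: 0 | 1 | 2 | 3 | 4 | 5 | 6 | 7 | 8 | 8
  row 9: 0 | 1 | 2 | 3 | 4 | 5 | 6 | 7 | 8 | 9
  row 10: 1 | 2 | 3 | 4 | 5 | 6 | 7 | 8 | 9 | 10

the unique w with this rank table is (2, 4, 7, 3, 8, 6, 5, 9, 10, 1).

D(w) has 16 cells with 5 SE-corners; essential set:

[(3, 3, 1), (3, 6, 2), (5, 6, 3), (6, 5, 3), (9, 1, 0)]


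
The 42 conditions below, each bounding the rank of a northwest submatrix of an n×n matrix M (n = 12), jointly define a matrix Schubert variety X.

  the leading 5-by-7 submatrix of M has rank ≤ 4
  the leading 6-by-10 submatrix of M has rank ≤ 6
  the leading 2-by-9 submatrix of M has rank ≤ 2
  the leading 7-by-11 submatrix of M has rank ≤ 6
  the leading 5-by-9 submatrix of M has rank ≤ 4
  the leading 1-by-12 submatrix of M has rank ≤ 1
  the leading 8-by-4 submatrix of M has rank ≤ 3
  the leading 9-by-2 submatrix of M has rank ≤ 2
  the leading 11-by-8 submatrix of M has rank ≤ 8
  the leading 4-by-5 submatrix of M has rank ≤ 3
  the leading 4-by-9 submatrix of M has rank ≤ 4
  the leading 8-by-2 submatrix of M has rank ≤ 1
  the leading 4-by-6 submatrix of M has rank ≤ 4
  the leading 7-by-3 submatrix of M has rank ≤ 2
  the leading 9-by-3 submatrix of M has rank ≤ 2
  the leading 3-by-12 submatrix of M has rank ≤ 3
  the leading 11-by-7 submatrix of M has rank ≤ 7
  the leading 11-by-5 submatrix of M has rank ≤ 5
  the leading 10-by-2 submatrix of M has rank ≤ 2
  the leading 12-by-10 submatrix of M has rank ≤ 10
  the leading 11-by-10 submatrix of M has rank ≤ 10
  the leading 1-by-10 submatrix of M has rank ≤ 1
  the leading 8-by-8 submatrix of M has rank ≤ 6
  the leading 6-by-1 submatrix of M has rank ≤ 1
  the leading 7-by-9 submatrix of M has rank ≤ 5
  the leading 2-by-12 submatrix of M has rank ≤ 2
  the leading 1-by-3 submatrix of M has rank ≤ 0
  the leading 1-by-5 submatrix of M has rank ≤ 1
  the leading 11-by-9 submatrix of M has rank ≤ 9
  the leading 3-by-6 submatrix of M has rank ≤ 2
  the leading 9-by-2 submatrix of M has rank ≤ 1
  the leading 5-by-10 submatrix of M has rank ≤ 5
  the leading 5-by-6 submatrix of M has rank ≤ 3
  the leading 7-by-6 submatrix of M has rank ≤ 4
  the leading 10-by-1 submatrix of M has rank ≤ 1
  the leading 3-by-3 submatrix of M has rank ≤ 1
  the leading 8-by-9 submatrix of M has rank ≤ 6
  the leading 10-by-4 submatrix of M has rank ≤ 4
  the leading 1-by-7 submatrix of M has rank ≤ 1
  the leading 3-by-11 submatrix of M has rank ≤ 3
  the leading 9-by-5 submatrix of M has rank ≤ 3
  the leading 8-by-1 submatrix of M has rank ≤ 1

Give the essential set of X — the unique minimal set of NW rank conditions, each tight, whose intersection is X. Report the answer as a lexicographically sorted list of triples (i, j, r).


Reconstructing r_w from the 42 given conditions:

  i=1: 0, 0, 0, 1, 1, 1, 1, 1, 1, 1, 1, 1
  i=2: 1, 1, 1, 2, 2, 2, 2, 2, 2, 2, 2, 2
  i=3: 1, 1, 1, 2, 2, 2, 3, 3, 3, 3, 3, 3
  i=4: 1, 1, 2, 3, 3, 3, 4, 4, 4, 4, 4, 4
  i=5: 1, 1, 2, 3, 3, 3, 4, 4, 4, 5, 5, 5
  i=6: 1, 1, 2, 3, 3, 4, 5, 5, 5, 6, 6, 6
  i=7: 1, 1, 2, 3, 3, 4, 5, 5, 5, 6, 6, 7
  i=8: 1, 1, 2, 3, 3, 4, 5, 6, 6, 7, 7, 8
  i=9: 1, 1, 2, 3, 3, 4, 5, 6, 7, 8, 8, 9
  i=10: 1, 2, 3, 4, 4, 5, 6, 7, 8, 9, 9, 10
  i=11: 1, 2, 3, 4, 5, 6, 7, 8, 9, 10, 10, 11
  i=12: 1, 2, 3, 4, 5, 6, 7, 8, 9, 10, 11, 12

second differences of R give the permutation w = (4, 1, 7, 3, 10, 6, 12, 8, 9, 2, 5, 11).

ℓ(w)=24; the 9 essential cells (i,j,r):

[(1, 3, 0), (3, 3, 1), (3, 6, 2), (5, 6, 3), (5, 9, 4), (7, 9, 5), (7, 11, 6), (9, 2, 1), (9, 5, 3)]


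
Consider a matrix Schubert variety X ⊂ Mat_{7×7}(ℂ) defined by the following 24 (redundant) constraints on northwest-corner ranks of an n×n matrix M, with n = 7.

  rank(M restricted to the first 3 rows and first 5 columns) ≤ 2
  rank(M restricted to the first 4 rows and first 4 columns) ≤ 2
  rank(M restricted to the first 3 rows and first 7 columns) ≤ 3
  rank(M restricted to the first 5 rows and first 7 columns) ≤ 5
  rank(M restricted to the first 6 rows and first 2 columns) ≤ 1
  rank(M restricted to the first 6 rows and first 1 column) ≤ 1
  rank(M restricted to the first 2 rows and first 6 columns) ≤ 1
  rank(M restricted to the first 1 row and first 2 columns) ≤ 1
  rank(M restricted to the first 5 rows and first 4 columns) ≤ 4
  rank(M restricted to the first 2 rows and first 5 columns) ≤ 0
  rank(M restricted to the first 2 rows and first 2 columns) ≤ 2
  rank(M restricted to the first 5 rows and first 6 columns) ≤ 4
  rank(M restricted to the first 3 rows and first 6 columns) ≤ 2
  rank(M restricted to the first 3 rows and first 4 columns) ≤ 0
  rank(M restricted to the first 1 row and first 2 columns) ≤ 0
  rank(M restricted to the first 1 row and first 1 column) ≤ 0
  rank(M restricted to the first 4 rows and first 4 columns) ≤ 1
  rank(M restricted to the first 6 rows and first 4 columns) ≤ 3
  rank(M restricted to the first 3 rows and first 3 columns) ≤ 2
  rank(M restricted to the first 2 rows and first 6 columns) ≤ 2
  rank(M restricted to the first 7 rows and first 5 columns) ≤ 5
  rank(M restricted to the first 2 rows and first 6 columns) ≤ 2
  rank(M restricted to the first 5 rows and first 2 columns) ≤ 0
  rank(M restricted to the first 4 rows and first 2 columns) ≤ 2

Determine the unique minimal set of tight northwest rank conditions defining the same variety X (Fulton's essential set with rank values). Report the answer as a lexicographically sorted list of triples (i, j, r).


Propagating the 24 rank bounds to every northwest block:

  row 1: 0, 0, 0, 0, 0, 1, 1
  row 2: 0, 0, 0, 0, 0, 1, 2
  row 3: 0, 0, 0, 0, 1, 2, 3
  row 4: 0, 0, 1, 1, 2, 3, 4
  row 5: 0, 0, 1, 2, 3, 4, 5
  row 6: 1, 1, 2, 3, 4, 5, 6
  row 7: 1, 2, 3, 4, 5, 6, 7

second differences of R give the permutation w = (6, 7, 5, 3, 4, 1, 2).

Fulton essential set (3 of the 18 Rothe cells):

[(2, 5, 0), (3, 4, 0), (5, 2, 0)]


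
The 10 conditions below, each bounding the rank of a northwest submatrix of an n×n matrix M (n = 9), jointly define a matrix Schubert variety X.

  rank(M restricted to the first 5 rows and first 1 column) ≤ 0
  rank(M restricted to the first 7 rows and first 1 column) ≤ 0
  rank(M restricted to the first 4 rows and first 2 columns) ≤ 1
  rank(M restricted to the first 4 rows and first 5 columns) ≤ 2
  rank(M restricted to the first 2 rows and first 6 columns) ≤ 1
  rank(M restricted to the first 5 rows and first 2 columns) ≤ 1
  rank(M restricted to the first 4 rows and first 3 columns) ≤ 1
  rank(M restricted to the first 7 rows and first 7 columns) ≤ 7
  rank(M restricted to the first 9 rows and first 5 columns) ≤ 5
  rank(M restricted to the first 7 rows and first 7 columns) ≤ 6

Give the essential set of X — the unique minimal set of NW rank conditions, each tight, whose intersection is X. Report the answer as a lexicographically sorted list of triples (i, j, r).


Computing R[i][j] = min implied NW-rank bound (n=9, 10 conditions):

  0 1 1 1 1 1 1 1 1
  0 1 1 1 1 1 2 2 2
  0 1 1 2 2 2 3 3 3
  0 1 1 2 2 3 4 4 4
  0 1 2 3 3 4 5 5 5
  0 1 2 3 4 5 6 6 6
  0 1 2 3 4 5 6 7 7
  1 2 3 4 5 6 7 8 8
  1 2 3 4 5 6 7 8 9

so w = (2, 7, 4, 6, 3, 5, 8, 1, 9).

|D(w)|=14, |Ess(w)|=4:

[(2, 6, 1), (4, 3, 1), (4, 5, 2), (7, 1, 0)]


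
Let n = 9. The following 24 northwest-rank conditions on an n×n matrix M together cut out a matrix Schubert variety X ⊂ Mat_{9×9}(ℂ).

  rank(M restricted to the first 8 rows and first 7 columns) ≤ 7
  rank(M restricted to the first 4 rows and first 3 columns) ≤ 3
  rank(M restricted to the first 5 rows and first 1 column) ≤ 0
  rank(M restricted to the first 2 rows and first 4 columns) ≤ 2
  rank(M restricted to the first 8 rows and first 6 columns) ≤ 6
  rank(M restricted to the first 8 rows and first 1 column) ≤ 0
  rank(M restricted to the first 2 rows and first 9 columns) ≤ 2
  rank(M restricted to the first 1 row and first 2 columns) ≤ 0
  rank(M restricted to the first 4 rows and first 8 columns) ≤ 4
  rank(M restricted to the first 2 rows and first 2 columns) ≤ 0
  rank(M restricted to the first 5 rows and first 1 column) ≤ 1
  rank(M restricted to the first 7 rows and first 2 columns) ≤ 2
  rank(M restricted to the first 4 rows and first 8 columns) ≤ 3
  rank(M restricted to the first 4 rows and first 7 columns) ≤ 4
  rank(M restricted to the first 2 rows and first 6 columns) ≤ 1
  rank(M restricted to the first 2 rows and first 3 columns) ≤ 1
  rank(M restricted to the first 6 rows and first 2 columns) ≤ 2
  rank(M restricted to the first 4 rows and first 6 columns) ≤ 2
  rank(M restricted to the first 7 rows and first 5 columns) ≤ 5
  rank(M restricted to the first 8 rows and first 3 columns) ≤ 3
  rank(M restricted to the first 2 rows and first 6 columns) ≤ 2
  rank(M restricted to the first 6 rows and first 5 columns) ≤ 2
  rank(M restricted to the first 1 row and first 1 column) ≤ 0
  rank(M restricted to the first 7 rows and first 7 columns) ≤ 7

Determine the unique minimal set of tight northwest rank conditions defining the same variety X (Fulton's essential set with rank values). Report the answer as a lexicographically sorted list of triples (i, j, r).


Computing R[i][j] = min implied NW-rank bound (n=9, 24 conditions):

  row 1: 0 0 1 1 1 1 1 1 1
  row 2: 0 0 1 1 1 1 2 2 2
  row 3: 0 1 2 2 2 2 3 3 3
  row 4: 0 1 2 2 2 2 3 3 4
  row 5: 0 1 2 2 2 3 4 4 5
  row 6: 0 1 2 2 2 3 4 5 6
  row 7: 0 1 2 3 3 4 5 6 7
  row 8: 0 1 2 3 4 5 6 7 8
  row 9: 1 2 3 4 5 6 7 8 9

the unique w with this rank table is (3, 7, 2, 9, 6, 8, 4, 5, 1).

Fulton essential set (6 of the 21 Rothe cells):

[(2, 2, 0), (2, 6, 1), (4, 6, 2), (4, 8, 3), (6, 5, 2), (8, 1, 0)]


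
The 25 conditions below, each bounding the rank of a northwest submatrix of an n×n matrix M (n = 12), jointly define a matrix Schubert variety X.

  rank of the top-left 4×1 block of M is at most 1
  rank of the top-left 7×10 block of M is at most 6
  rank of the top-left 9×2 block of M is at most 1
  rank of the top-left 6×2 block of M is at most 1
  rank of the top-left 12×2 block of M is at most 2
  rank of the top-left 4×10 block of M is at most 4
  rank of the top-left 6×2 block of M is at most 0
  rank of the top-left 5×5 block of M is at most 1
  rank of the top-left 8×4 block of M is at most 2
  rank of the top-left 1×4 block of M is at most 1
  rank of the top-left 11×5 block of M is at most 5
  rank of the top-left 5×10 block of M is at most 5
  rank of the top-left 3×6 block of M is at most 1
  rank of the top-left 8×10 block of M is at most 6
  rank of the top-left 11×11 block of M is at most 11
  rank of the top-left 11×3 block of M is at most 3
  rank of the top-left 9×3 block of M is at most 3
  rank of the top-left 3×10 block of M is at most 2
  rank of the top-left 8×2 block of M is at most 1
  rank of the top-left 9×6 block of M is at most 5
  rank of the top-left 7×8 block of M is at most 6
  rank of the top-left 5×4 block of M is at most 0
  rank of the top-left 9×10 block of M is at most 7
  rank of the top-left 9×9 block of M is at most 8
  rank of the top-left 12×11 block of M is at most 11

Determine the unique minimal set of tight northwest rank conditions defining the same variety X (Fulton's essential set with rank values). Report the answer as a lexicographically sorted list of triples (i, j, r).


Reconstructing r_w from the 25 given conditions:

  R[1]: 0 0 0 0 1 1 1 1 1 1 1 1
  R[2]: 0 0 0 0 1 1 2 2 2 2 2 2
  R[3]: 0 0 0 0 1 1 2 2 2 2 3 3
  R[4]: 0 0 0 0 1 2 3 3 3 3 4 4
  R[5]: 0 0 0 0 1 2 3 4 4 4 5 5
  R[6]: 0 0 1 1 2 3 4 5 5 5 6 6
  R[7]: 1 1 2 2 3 4 5 6 6 6 7 7
  R[8]: 1 1 2 2 3 4 5 6 6 6 7 8
  R[9]: 1 1 2 3 4 5 6 7 7 7 8 9
  R[10]: 1 2 3 4 5 6 7 8 8 8 9 10
  R[11]: 1 2 3 4 5 6 7 8 9 9 10 11
  R[12]: 1 2 3 4 5 6 7 8 9 10 11 12

hence w(1..12) = (5, 7, 11, 6, 8, 3, 1, 12, 4, 2, 9, 10).

ℓ(w)=32; the 7 essential cells (i,j,r):

[(3, 6, 1), (3, 10, 2), (5, 4, 0), (6, 2, 0), (8, 4, 2), (8, 10, 6), (9, 2, 1)]


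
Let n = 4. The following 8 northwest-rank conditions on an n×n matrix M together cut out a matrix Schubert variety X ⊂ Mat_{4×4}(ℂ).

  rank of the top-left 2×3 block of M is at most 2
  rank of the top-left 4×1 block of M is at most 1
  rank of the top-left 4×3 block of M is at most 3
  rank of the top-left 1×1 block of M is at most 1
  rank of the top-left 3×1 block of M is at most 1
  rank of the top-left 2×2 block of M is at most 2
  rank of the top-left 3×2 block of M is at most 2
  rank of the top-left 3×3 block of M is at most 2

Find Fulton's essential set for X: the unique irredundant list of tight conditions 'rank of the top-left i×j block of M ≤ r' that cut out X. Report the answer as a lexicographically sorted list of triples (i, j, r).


Propagating the 8 rank bounds to every northwest block:

  1 | 1 | 1 | 1
  1 | 2 | 2 | 2
  1 | 2 | 2 | 3
  1 | 2 | 3 | 4

giving w = (1, 2, 4, 3) via Δ²R.

Rothe diagram D(w) (1 cell), 1 SE-corner (essential condition):

[(3, 3, 2)]


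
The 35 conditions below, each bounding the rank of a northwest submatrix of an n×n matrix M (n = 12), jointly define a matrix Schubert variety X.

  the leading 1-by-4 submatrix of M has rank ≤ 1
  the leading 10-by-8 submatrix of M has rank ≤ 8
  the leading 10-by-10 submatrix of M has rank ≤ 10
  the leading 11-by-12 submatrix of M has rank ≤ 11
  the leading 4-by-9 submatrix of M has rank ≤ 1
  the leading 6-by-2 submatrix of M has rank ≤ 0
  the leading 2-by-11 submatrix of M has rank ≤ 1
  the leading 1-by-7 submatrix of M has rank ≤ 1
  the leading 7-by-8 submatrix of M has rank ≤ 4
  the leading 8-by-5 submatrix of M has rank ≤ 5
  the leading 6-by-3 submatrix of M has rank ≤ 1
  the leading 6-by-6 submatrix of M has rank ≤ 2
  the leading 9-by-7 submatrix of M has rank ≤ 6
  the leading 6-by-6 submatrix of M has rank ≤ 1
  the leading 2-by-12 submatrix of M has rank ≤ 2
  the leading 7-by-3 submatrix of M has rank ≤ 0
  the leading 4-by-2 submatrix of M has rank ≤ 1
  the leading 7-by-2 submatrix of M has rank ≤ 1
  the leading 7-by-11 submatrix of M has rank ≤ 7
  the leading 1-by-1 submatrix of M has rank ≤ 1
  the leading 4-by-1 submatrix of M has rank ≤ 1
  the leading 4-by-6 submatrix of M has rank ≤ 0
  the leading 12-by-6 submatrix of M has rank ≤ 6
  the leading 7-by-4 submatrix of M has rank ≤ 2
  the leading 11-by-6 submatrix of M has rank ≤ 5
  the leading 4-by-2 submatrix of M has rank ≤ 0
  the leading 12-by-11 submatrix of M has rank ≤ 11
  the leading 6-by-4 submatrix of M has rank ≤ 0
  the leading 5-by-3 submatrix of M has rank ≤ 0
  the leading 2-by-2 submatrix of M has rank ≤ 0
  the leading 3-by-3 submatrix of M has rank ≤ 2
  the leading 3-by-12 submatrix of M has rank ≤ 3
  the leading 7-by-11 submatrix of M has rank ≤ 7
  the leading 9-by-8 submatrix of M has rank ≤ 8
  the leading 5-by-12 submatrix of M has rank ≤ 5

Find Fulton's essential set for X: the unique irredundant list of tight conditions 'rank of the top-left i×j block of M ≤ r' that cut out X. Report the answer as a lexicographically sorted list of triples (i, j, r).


Reconstructing r_w from the 35 given conditions:

  row 1: 0, 0, 0, 0, 0, 0, 1, 1, 1, 1, 1, 1
  row 2: 0, 0, 0, 0, 0, 0, 1, 1, 1, 1, 1, 2
  row 3: 0, 0, 0, 0, 0, 0, 1, 1, 1, 2, 2, 3
  row 4: 0, 0, 0, 0, 0, 0, 1, 1, 1, 2, 3, 4
  row 5: 0, 0, 0, 0, 1, 1, 2, 2, 2, 3, 4, 5
  row 6: 0, 0, 0, 0, 1, 1, 2, 3, 3, 4, 5, 6
  row 7: 0, 0, 0, 1, 2, 2, 3, 4, 4, 5, 6, 7
  row 8: 1, 1, 1, 2, 3, 3, 4, 5, 5, 6, 7, 8
  row 9: 1, 2, 2, 3, 4, 4, 5, 6, 6, 7, 8, 9
  row 10: 1, 2, 3, 4, 5, 5, 6, 7, 7, 8, 9, 10
  row 11: 1, 2, 3, 4, 5, 5, 6, 7, 8, 9, 10, 11
  row 12: 1, 2, 3, 4, 5, 6, 7, 8, 9, 10, 11, 12

reading off 1-entries of Δ²R: w = (7, 12, 10, 11, 5, 8, 4, 1, 2, 3, 9, 6).

ℓ(w)=45; the 7 essential cells (i,j,r):

[(2, 11, 1), (4, 6, 0), (4, 9, 1), (6, 4, 0), (6, 6, 1), (7, 3, 0), (11, 6, 5)]


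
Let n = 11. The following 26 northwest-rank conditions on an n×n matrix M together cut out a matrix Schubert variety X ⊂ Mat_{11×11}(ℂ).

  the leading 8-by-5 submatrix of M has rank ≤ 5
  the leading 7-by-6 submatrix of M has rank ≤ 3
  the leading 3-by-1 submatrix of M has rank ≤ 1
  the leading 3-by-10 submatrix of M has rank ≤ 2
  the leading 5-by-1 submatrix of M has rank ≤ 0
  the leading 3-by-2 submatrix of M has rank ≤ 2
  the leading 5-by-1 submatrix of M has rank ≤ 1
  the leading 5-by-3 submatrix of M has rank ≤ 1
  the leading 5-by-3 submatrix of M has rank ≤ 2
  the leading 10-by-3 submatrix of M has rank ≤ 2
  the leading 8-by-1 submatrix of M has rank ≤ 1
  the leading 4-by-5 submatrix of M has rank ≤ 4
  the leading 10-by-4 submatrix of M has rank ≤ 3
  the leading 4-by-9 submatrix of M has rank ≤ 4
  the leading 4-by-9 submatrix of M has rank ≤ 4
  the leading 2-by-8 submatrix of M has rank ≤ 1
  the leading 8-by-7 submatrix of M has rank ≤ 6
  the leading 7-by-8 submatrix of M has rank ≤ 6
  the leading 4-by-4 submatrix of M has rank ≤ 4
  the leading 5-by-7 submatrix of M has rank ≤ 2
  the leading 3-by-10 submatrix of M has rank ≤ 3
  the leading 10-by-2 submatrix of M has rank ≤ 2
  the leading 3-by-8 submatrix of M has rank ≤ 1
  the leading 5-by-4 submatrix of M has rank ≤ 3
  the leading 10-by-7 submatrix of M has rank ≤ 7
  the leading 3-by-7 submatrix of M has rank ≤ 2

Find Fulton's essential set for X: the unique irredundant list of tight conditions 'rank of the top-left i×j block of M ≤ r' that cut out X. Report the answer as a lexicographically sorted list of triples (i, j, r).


Propagating the 26 rank bounds to every northwest block:

  R[1]: 0, 1, 1, 1, 1, 1, 1, 1, 1, 1, 1
  R[2]: 0, 1, 1, 1, 1, 1, 1, 1, 2, 2, 2
  R[3]: 0, 1, 1, 1, 1, 1, 1, 1, 2, 2, 3
  R[4]: 0, 1, 1, 2, 2, 2, 2, 2, 3, 3, 4
  R[5]: 0, 1, 1, 2, 2, 2, 2, 3, 4, 4, 5
  R[6]: 1, 2, 2, 3, 3, 3, 3, 4, 5, 5, 6
  R[7]: 1, 2, 2, 3, 3, 3, 4, 5, 6, 6, 7
  R[8]: 1, 2, 2, 3, 4, 4, 5, 6, 7, 7, 8
  R[9]: 1, 2, 2, 3, 4, 5, 6, 7, 8, 8, 9
  R[10]: 1, 2, 2, 3, 4, 5, 6, 7, 8, 9, 10
  R[11]: 1, 2, 3, 4, 5, 6, 7, 8, 9, 10, 11

reading off 1-entries of Δ²R: w = (2, 9, 11, 4, 8, 1, 7, 5, 6, 10, 3).

ℓ(w)=29; the 7 essential cells (i,j,r):

[(3, 8, 1), (3, 10, 2), (5, 1, 0), (5, 3, 1), (5, 7, 2), (7, 6, 3), (10, 3, 2)]


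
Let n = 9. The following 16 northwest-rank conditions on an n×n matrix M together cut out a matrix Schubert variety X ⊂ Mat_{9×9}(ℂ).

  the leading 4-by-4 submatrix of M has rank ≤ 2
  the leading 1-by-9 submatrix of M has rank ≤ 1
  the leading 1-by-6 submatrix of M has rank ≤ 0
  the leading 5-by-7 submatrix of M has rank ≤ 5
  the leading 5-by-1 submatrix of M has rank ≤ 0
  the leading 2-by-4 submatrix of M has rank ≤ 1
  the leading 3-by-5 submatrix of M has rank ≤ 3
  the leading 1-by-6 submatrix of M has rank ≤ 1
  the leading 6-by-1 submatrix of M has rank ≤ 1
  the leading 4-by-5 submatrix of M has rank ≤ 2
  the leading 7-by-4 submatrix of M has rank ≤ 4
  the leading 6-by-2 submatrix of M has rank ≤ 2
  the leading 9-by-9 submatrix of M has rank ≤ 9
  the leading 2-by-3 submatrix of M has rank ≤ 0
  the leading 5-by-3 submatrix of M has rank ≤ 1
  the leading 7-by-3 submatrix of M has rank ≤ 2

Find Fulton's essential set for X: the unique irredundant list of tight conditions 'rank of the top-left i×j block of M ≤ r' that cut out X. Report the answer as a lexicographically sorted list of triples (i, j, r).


Reconstructing r_w from the 16 given conditions:

  0, 0, 0, 0, 0, 0, 1, 1, 1
  0, 0, 0, 1, 1, 1, 2, 2, 2
  0, 1, 1, 2, 2, 2, 3, 3, 3
  0, 1, 1, 2, 2, 3, 4, 4, 4
  0, 1, 1, 2, 3, 4, 5, 5, 5
  1, 2, 2, 3, 4, 5, 6, 6, 6
  1, 2, 2, 3, 4, 5, 6, 7, 7
  1, 2, 3, 4, 5, 6, 7, 8, 8
  1, 2, 3, 4, 5, 6, 7, 8, 9

hence w(1..9) = (7, 4, 2, 6, 5, 1, 8, 3, 9).

Rothe diagram D(w) (16 cells), 6 SE-corners (essential conditions):

[(1, 6, 0), (2, 3, 0), (4, 5, 2), (5, 1, 0), (5, 3, 1), (7, 3, 2)]


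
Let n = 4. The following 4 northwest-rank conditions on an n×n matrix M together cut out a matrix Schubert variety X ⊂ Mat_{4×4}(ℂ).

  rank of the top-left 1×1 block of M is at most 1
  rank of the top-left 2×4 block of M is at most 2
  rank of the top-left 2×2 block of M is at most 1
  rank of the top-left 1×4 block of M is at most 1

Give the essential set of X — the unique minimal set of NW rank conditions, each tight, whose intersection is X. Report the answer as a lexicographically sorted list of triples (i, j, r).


Rank table r_w(4×4) implied by the 4 constraints:

  1  1  1  1
  1  1  2  2
  1  2  3  3
  1  2  3  4

the unique w with this rank table is (1, 3, 2, 4).

|D(w)|=1, |Ess(w)|=1:

[(2, 2, 1)]


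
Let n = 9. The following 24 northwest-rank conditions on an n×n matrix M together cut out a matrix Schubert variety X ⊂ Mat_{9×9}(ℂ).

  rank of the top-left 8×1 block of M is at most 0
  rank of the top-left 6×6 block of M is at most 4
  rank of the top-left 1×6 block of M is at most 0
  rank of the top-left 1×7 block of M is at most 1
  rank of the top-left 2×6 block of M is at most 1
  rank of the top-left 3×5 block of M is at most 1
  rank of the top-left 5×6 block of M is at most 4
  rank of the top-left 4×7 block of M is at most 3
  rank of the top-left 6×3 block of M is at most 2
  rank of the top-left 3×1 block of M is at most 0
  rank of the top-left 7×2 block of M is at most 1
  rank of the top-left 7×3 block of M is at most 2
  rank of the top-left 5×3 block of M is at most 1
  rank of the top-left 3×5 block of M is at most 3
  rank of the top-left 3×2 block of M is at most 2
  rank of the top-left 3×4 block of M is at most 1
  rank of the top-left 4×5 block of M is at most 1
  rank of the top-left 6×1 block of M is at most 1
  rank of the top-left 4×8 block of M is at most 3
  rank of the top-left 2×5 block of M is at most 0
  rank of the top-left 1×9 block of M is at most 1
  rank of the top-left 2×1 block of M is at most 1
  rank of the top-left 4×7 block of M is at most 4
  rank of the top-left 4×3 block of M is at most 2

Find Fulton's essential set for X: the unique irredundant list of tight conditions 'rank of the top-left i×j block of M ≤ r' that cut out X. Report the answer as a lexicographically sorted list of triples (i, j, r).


Reconstructing r_w from the 24 given conditions:

  row 1: 0  0  0  0  0  0  1  1  1
  row 2: 0  0  0  0  0  1  2  2  2
  row 3: 0  1  1  1  1  2  3  3  3
  row 4: 0  1  1  1  1  2  3  3  4
  row 5: 0  1  1  2  2  3  4  4  5
  row 6: 0  1  2  3  3  4  5  5  6
  row 7: 0  1  2  3  4  5  6  6  7
  row 8: 0  1  2  3  4  5  6  7  8
  row 9: 1  2  3  4  5  6  7  8  9

second differences of R give the permutation w = (7, 6, 2, 9, 4, 3, 5, 8, 1).

ℓ(w)=22; the 6 essential cells (i,j,r):

[(1, 6, 0), (2, 5, 0), (4, 5, 1), (4, 8, 3), (5, 3, 1), (8, 1, 0)]


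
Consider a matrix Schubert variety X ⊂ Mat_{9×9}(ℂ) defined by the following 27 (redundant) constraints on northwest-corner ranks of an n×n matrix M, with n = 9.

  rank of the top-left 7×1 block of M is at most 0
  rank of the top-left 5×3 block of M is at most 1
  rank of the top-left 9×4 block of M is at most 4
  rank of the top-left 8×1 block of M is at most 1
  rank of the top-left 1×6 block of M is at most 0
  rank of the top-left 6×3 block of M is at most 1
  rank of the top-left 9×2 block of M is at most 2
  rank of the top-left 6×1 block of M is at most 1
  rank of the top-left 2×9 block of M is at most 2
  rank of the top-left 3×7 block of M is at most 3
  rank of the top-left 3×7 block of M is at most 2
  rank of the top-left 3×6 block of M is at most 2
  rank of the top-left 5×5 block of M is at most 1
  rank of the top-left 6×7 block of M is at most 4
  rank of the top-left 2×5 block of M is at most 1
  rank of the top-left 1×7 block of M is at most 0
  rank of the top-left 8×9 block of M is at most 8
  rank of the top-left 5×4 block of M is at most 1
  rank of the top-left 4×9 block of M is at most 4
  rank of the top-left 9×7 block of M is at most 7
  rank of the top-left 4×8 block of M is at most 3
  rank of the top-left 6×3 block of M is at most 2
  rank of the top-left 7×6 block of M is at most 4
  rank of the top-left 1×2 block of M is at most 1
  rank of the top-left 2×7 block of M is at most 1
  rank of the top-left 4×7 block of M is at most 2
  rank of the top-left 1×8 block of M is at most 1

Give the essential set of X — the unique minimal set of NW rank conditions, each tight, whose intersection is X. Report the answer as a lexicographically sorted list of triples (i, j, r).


Recovering R(i,j) via the rank-extension bound from the 27 conditions:

  i=1: 0 | 0 | 0 | 0 | 0 | 0 | 0 | 1 | 1
  i=2: 0 | 1 | 1 | 1 | 1 | 1 | 1 | 2 | 2
  i=3: 0 | 1 | 1 | 1 | 1 | 2 | 2 | 3 | 3
  i=4: 0 | 1 | 1 | 1 | 1 | 2 | 2 | 3 | 4
  i=5: 0 | 1 | 1 | 1 | 1 | 2 | 3 | 4 | 5
  i=6: 0 | 1 | 1 | 2 | 2 | 3 | 4 | 5 | 6
  i=7: 0 | 1 | 2 | 3 | 3 | 4 | 5 | 6 | 7
  i=8: 1 | 2 | 3 | 4 | 4 | 5 | 6 | 7 | 8
  i=9: 1 | 2 | 3 | 4 | 5 | 6 | 7 | 8 | 9

so w = (8, 2, 6, 9, 7, 4, 3, 1, 5).

5 SE-corners of the 24-cell Rothe diagram give Ess(w):

[(1, 7, 0), (4, 7, 2), (5, 5, 1), (6, 3, 1), (7, 1, 0)]


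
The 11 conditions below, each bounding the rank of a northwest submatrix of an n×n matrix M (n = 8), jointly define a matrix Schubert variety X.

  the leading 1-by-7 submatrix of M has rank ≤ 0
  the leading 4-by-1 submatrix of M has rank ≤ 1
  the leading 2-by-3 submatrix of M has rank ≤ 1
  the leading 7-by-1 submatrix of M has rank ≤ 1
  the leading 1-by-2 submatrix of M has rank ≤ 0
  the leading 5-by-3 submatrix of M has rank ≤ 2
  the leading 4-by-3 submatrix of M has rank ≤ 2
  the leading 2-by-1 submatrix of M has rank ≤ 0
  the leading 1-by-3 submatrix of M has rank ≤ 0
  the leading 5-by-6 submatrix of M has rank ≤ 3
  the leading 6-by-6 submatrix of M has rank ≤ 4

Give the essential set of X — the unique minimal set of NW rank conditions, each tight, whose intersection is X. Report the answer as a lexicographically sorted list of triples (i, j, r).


The tightest implied rank at each (i,j), from the 11 conditions:

  R[1]: 0, 0, 0, 0, 0, 0, 0, 1
  R[2]: 0, 1, 1, 1, 1, 1, 1, 2
  R[3]: 1, 2, 2, 2, 2, 2, 2, 3
  R[4]: 1, 2, 2, 3, 3, 3, 3, 4
  R[5]: 1, 2, 2, 3, 3, 3, 4, 5
  R[6]: 1, 2, 3, 4, 4, 4, 5, 6
  R[7]: 1, 2, 3, 4, 5, 5, 6, 7
  R[8]: 1, 2, 3, 4, 5, 6, 7, 8

the unique w with this rank table is (8, 2, 1, 4, 7, 3, 5, 6).

|D(w)|=12, |Ess(w)|=4:

[(1, 7, 0), (2, 1, 0), (5, 3, 2), (5, 6, 3)]


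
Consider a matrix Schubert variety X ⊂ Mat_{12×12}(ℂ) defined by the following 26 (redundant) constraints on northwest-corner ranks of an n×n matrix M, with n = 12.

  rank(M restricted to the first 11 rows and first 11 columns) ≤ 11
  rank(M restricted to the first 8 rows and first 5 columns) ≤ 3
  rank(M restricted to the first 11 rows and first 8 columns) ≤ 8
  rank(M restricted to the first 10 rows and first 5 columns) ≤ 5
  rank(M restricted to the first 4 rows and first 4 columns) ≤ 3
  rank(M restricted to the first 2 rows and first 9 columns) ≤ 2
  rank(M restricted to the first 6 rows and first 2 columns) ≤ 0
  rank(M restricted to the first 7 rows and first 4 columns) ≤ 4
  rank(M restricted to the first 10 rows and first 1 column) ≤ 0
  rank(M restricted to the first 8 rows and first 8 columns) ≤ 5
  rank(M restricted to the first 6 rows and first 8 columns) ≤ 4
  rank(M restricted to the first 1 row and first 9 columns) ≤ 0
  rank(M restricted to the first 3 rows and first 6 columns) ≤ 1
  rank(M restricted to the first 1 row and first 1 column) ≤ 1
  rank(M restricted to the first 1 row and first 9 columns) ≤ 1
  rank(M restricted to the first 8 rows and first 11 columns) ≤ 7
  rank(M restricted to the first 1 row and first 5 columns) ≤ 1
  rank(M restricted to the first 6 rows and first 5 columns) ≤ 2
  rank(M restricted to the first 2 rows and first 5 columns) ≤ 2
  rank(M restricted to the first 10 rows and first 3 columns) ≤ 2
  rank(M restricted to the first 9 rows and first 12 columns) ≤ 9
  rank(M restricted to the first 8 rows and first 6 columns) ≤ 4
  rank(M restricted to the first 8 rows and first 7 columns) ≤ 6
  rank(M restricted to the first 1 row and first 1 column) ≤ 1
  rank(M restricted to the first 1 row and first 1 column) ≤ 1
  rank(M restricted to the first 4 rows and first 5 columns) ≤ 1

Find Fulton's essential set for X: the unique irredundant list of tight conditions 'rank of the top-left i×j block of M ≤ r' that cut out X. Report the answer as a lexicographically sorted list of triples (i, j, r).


Reconstructing r_w from the 26 given conditions:

  R[1]: 0  0  0  0  0  0  0  0  0  1  1  1
  R[2]: 0  0  1  1  1  1  1  1  1  2  2  2
  R[3]: 0  0  1  1  1  1  2  2  2  3  3  3
  R[4]: 0  0  1  1  1  2  3  3  3  4  4  4
  R[5]: 0  0  1  2  2  3  4  4  4  5  5  5
  R[6]: 0  0  1  2  2  3  4  4  5  6  6  6
  R[7]: 0  1  2  3  3  4  5  5  6  7  7  7
  R[8]: 0  1  2  3  3  4  5  5  6  7  7  8
  R[9]: 0  1  2  3  4  5  6  6  7  8  8  9
  R[10]: 0  1  2  3  4  5  6  7  8  9  9  10
  R[11]: 1  2  3  4  5  6  7  8  9  10  10  11
  R[12]: 1  2  3  4  5  6  7  8  9  10  11  12

giving w = (10, 3, 7, 6, 4, 9, 2, 12, 5, 8, 1, 11) via Δ²R.

D(w) has 33 cells with 10 SE-corners; essential set:

[(1, 9, 0), (3, 6, 1), (4, 5, 1), (6, 2, 0), (6, 5, 2), (6, 8, 4), (8, 5, 3), (8, 8, 5), (8, 11, 7), (10, 1, 0)]


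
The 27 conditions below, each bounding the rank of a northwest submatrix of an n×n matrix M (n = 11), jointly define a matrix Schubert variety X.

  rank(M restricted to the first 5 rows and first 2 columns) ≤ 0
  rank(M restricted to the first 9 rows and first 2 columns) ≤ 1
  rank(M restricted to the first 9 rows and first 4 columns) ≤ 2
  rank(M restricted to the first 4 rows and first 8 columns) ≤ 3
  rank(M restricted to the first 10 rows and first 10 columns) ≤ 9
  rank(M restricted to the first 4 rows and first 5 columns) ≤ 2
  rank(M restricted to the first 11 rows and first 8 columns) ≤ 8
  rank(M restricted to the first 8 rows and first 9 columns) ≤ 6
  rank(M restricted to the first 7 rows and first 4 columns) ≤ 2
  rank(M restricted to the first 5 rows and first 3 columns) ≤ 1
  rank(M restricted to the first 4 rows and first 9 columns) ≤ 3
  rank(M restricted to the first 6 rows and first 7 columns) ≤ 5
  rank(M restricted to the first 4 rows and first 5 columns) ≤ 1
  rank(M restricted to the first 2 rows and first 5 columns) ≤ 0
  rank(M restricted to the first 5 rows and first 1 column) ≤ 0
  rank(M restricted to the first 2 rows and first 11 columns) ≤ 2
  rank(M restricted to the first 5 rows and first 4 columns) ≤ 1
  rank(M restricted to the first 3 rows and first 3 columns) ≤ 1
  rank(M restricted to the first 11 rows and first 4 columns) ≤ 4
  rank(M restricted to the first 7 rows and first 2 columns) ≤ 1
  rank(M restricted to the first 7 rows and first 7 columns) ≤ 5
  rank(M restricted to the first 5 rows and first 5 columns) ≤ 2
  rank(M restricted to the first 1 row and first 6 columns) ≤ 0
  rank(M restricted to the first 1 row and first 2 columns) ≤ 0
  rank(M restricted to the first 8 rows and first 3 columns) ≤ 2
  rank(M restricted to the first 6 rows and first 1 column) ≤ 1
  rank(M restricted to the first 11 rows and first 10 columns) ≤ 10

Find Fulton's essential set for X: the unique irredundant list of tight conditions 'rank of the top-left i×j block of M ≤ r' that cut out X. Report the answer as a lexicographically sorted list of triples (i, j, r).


Recovering R(i,j) via the rank-extension bound from the 27 conditions:

  R[1]: 0  0  0  0  0  0  1  1  1  1  1
  R[2]: 0  0  0  0  0  1  2  2  2  2  2
  R[3]: 0  0  1  1  1  2  3  3  3  3  3
  R[4]: 0  0  1  1  1  2  3  3  3  4  4
  R[5]: 0  0  1  1  2  3  4  4  4  5  5
  R[6]: 1  1  2  2  3  4  5  5  5  6  6
  R[7]: 1  1  2  2  3  4  5  6  6  7  7
  R[8]: 1  1  2  2  3  4  5  6  6  7  8
  R[9]: 1  1  2  2  3  4  5  6  7  8  9
  R[10]: 1  2  3  3  4  5  6  7  8  9  10
  R[11]: 1  2  3  4  5  6  7  8  9  10  11

second differences of R give the permutation w = (7, 6, 3, 10, 5, 1, 8, 11, 9, 2, 4).

Rothe diagram D(w) (29 cells), 9 SE-corners (essential conditions):

[(1, 6, 0), (2, 5, 0), (4, 5, 1), (4, 9, 3), (5, 2, 0), (5, 4, 1), (8, 9, 6), (9, 2, 1), (9, 4, 2)]
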